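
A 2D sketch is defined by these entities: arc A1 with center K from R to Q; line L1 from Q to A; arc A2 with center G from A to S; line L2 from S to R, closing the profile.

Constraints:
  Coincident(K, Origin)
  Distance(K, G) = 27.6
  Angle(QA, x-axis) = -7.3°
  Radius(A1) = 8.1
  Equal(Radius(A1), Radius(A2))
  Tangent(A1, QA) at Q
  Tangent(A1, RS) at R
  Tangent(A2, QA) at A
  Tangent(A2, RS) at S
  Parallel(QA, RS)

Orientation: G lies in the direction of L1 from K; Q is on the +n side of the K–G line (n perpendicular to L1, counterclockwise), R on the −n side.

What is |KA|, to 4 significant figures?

28.76

Tangency of A1 to both parallel lines with radius 8.1 puts Q and R at K ± 8.1·n: Q = (1.029, 8.034), R = (-1.029, -8.034). Equal radii place A and S the same way about G: A = G + 8.1·n = (28.41, 4.527), S = G − 8.1·n = (26.35, -11.54). Then |KA| = |A − K| = 28.76.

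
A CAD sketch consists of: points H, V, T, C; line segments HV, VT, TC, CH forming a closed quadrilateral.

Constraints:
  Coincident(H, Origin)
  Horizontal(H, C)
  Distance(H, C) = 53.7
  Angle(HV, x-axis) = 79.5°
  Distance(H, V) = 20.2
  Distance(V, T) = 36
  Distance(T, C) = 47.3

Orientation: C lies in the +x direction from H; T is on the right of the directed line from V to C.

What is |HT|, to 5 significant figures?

18.168

H is at the origin; H and C share the same y with |HC| = 53.7 and C in +x, so C = (53.7, 0). HV runs at 79.5° with |HV| = 20.2, so V = (3.6812, 19.862). T is determined by |VT| = 36.0 and |TC| = 47.3 together: it lies at the intersection of circle(V, 36.0) and circle(C, 47.3). With |VC| = 53.818, the foot of the radical line on VC is 18.164 from V and the perpendicular offset is √(36.0² − 18.164²) = 31.082. Taking the right-of-VC solution: T = (9.0919, -15.729).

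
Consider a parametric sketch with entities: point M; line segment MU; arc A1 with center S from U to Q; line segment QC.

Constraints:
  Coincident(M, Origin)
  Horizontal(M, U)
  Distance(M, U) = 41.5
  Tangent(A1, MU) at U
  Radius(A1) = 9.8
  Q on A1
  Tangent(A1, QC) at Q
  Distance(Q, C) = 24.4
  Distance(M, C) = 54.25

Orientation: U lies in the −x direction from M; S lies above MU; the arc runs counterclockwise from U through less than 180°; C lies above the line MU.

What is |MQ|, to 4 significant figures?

34.84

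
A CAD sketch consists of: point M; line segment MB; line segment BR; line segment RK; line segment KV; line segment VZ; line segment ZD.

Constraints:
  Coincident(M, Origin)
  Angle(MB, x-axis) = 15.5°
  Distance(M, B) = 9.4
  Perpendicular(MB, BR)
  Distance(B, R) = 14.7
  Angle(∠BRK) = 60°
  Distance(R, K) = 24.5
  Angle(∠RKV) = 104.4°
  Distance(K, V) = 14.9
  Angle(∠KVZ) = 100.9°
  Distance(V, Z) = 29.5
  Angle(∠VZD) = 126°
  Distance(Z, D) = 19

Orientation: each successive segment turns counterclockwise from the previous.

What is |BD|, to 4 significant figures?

23.07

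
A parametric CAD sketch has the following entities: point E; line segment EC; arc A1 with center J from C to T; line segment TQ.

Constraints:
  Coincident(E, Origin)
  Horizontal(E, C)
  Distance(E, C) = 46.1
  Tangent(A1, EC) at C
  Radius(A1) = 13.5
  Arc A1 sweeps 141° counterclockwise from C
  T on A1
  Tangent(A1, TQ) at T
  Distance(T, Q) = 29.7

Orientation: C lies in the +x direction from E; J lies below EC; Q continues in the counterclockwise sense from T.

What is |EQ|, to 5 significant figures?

74.192

E is at the origin; E and C share the same y with |EC| = 46.1 and C on the +x side, so C = (46.100, 0.0000). Since A1 is tangent to EC there, JC ⟂ EC, so J = C + (0, -13.5) = (46.100, -13.500). On A1, C sits at bearing 90° from J; a 141° counterclockwise sweep puts T at bearing 231°, so T = J + 13.5·(cos 231°, sin 231°) = (37.604, -23.991). The tangent condition forces JT to be normal to TQ, so TQ runs along (−sin 231°, cos 231°); with |TQ| = 29.7, Q = (60.685, -42.682). Then |EQ| = |Q − E| = 74.192.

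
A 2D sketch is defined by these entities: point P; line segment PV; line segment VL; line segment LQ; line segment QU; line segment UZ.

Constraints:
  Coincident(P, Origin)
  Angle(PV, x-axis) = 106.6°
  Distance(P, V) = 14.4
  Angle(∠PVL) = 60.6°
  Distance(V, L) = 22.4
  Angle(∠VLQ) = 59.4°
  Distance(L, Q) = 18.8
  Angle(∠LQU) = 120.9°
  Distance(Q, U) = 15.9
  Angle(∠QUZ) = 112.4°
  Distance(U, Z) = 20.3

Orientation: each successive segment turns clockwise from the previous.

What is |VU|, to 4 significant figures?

16.55

∠VLQ = 59.4° gives LQ at -133.4° from the x-axis; with |LQ| = 18.8, Q = (4.812, -4.822). ∠LQU = 120.9° gives QU at 167.5° from the x-axis; with |QU| = 15.9, U = (-10.71, -1.381). Then |VU| = |U − V| = 16.55.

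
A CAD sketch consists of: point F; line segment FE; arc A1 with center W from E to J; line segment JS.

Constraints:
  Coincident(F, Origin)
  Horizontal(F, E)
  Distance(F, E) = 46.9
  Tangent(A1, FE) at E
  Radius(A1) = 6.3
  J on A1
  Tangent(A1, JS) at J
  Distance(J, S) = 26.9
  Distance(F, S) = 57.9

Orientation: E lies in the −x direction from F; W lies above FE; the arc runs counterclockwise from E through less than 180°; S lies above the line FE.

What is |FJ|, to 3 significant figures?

41.5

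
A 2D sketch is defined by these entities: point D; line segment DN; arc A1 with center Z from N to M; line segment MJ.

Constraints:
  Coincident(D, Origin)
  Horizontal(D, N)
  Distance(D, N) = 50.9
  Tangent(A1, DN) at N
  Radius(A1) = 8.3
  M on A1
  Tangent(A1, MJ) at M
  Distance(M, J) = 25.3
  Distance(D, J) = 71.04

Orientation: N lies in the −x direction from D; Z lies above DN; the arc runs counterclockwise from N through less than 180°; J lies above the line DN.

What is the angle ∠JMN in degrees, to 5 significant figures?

111.72°

D is at the origin; D and N share the same y with |DN| = 50.9 and N on the −x side, so N = (-50.900, 0.0000). A1 meets DN tangentially, so ZN is at right angles to DN, so Z = N + (0, 8.3) = (-50.900, 8.3000). Since ZM ⟂ MJ (tangency), |ZJ| = √(8.3² + 25.3²) = 26.627 regardless of where M sits on A1. So J lies on both circle(D, 71.04) and circle(Z, 26.627); the above-DN intersection is J = (-63.564, 31.722). M is the foot of the tangent from J: M = (-45.193, 14.327).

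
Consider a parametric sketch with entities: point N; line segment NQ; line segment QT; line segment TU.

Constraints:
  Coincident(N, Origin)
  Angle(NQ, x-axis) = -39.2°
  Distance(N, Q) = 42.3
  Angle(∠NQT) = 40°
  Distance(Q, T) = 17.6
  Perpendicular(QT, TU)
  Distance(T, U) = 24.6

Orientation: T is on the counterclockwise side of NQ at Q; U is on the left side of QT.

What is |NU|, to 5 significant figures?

15.029

∠NQT = 40.0°, so QT runs at -39.2° + (180° − 40.0°) = 100.80° from the x-axis; with |QT| = 17.6, T = Q + 17.6·(cos 100.80°, sin 100.80°) = (29.482, -9.4466). QT is perpendicular to TU; with |TU| = 24.6 on the left of QT, U = T + 24.6·(-0.98229, -0.18738) = (5.3180, -14.056). Then |NU| = |U − N| = 15.029.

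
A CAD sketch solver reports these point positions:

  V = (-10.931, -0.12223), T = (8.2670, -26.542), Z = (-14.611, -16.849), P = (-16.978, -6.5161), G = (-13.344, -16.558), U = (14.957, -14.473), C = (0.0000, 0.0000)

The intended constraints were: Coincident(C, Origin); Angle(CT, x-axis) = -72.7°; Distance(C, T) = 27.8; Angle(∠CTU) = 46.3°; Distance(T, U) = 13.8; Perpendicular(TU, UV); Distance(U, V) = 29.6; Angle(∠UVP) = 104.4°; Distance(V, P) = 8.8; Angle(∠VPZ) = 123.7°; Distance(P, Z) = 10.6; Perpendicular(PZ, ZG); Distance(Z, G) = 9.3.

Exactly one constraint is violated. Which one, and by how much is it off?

Distance(Z, G) = 9.3 — off by 8.00.

C = (0.00, 0.00) ✓; CT at -72.70° ✓; |CT| = 27.80 ✓; ∠CTU = 46.30° ✓; |TU| = 13.80 ✓; ∠(TU, UV) = 90.00° ✓; |UV| = 29.60 ✓; ∠UVP = 104.4° ✓; |VP| = 8.800 ✓; ∠VPZ = 123.7° ✓; |PZ| = 10.60 ✓; ∠(PZ, ZG) = 90.03° ✓; |ZG| = 1.300 ✗.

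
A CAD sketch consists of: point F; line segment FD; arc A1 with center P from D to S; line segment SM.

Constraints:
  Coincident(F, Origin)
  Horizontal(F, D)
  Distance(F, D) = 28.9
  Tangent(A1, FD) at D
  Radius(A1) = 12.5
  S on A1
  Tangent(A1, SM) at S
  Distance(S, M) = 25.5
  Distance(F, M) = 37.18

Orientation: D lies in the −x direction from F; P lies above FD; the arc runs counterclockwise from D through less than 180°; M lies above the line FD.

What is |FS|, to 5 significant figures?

19.486

F is at the origin; F and D share the same y with |FD| = 28.9 and D on the −x side, so D = (-28.900, 0.0000). Tangency of A1 to FD means the radius PD is perpendicular to FD, so P = D + (0, 12.5) = (-28.900, 12.500). Since PS ⟂ SM (tangency), |PM| = √(12.5² + 25.5²) = 28.399 regardless of where S sits on A1. So M lies on both circle(F, 37.18) and circle(P, 28.399); the above-FD intersection is M = (-11.877, 35.232). S is the foot of the tangent from M: S = (-16.618, 10.176).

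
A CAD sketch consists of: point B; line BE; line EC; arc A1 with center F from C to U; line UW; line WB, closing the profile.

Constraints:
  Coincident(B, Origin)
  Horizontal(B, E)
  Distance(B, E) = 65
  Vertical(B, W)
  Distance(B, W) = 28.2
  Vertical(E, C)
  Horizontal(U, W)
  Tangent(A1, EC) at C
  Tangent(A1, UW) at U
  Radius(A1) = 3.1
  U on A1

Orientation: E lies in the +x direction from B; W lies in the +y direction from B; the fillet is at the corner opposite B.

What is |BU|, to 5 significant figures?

68.021

The virtual corner opposite B is at (65.000, 28.200). Since A1 is tangent to EC there, FC ⟂ EC and tangency of A1 to UW means the radius FU is perpendicular to UW, with radius 3.1, so the center F sits 3.1 in from both sides at F = (61.900, 25.100). That places the tangent points at C = (65.000, 25.100) on EC and U = (61.900, 28.200) on UW. Then |BU| = |U − B| = 68.021.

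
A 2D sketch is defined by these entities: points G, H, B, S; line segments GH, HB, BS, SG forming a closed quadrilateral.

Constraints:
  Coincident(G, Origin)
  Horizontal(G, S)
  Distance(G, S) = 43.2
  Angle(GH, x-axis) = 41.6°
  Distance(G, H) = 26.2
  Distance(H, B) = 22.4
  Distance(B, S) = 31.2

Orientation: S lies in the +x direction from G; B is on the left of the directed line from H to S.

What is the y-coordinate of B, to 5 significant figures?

30.696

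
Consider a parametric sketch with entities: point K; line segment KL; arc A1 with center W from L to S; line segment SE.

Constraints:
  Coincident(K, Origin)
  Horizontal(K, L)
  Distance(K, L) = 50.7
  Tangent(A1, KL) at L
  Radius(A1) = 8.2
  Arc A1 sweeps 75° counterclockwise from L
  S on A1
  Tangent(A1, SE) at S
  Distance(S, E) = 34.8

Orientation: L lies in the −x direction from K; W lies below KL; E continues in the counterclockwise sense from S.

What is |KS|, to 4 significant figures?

58.93

Since A1 is tangent to KL there, WL ⟂ KL, so W = L + (0, -8.2) = (-50.70, -8.200). On A1, L sits at bearing 90° from W; a 75° counterclockwise sweep puts S at bearing 165°, so S = W + 8.2·(cos 165°, sin 165°) = (-58.62, -6.078). Then |KS| = |S − K| = 58.93.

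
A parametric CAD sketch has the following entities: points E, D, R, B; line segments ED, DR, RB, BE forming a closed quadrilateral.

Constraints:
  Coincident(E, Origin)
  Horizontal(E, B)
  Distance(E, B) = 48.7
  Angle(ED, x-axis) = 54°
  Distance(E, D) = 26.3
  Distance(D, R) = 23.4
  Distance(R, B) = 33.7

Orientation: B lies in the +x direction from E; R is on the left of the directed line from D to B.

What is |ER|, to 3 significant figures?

48.2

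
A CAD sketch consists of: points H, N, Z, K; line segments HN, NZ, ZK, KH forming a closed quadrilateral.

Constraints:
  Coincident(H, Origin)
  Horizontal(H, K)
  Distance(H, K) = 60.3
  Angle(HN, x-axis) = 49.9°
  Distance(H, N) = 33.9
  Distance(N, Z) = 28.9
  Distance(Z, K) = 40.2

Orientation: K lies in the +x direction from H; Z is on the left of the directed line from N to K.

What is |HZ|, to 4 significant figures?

61.36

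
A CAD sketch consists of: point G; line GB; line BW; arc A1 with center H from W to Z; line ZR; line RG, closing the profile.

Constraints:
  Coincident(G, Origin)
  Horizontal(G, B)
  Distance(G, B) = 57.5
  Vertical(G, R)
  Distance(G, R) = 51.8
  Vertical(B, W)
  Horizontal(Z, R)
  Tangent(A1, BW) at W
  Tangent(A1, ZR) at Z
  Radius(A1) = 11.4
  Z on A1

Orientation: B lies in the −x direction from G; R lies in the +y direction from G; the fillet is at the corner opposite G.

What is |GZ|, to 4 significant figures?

69.34

The virtual corner opposite G is at (-57.50, 51.80). Since A1 is tangent to BW there, HW ⟂ BW and tangency of A1 to ZR means the radius HZ is perpendicular to ZR, with radius 11.4, so the center H sits 11.4 in from both sides at H = (-46.10, 40.40). That places the tangent points at W = (-57.50, 40.40) on BW and Z = (-46.10, 51.80) on ZR. Then |GZ| = |Z − G| = 69.34.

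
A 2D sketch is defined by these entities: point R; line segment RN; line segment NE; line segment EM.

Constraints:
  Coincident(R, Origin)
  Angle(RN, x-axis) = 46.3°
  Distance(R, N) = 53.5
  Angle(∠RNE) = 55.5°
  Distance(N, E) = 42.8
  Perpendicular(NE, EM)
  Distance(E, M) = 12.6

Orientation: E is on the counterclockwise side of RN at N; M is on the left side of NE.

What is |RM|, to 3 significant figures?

33.9

∠RNE = 55.5°, so NE runs at 46.3° + (180° − 55.5°) = 171° from the x-axis; with |NE| = 42.8, E = N + 42.8·(cos 171°, sin 171°) = (-5.29, 45.5). NE is perpendicular to EM; with |EM| = 12.6 on the left of NE, M = E + 12.6·(-0.160, -0.987) = (-7.30, 33.1). Then |RM| = |M − R| = 33.9.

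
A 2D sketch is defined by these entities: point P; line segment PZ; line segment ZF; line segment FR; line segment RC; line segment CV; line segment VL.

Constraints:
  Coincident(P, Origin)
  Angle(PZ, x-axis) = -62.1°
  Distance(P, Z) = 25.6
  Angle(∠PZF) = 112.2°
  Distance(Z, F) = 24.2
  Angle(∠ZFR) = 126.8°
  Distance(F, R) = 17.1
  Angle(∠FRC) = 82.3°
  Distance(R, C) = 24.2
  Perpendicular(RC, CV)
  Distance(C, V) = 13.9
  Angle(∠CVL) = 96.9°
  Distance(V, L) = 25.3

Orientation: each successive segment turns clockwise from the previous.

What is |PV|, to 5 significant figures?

19.252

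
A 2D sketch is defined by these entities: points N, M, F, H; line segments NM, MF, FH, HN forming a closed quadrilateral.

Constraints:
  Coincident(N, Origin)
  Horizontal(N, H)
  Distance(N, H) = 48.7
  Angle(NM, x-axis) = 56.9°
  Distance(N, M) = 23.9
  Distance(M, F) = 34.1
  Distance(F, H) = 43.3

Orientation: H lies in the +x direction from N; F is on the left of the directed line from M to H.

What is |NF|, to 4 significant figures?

57.43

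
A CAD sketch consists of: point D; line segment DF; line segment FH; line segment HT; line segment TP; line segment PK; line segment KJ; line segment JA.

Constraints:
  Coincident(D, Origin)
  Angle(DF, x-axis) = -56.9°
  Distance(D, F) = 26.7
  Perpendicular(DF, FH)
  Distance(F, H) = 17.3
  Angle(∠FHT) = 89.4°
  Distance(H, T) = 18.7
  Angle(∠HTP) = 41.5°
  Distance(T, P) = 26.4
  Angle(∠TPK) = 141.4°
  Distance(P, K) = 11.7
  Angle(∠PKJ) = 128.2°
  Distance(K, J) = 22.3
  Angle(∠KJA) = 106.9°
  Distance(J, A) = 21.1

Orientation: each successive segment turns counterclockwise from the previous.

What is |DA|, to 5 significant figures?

54.682

D is at the origin; DF runs at -56.9° with length 26.7, so F = (14.581, -22.367). DF is perpendicular to FH, so FH runs at 33.100°; with |FH| = 17.3, H = (29.073, -12.920). ∠FHT = 89.4° gives HT at 123.70° from the x-axis; with |HT| = 18.7, T = (18.698, 2.6380). ∠HTP = 41.5° gives TP at -97.800° from the x-axis; with |TP| = 26.4, P = (15.115, -23.518). ∠TPK = 141.4° gives PK at -59.200° from the x-axis; with |PK| = 11.7, K = (21.106, -33.568). ∠PKJ = 128.2° gives KJ at -7.4000° from the x-axis; with |KJ| = 22.3, J = (43.220, -36.440). ∠KJA = 106.9° gives JA at 65.700° from the x-axis; with |JA| = 21.1, A = (51.903, -17.209). Then |DA| = |A − D| = 54.682.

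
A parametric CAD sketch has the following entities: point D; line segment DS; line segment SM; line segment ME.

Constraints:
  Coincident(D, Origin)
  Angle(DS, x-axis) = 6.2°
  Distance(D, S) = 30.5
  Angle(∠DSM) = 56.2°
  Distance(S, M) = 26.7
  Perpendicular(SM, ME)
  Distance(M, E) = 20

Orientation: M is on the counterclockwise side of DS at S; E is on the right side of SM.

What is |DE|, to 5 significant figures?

46.378

∠DSM = 56.2°, so SM runs at 6.2° + (180° − 56.2°) = 130.00° from the x-axis; with |SM| = 26.7, M = S + 26.7·(cos 130.00°, sin 130.00°) = (13.159, 23.747). The perpendicularity gives ME at right angles to SM; with |ME| = 20.0 on the right of SM, E = M + 20.0·(0.76604, 0.64279) = (28.480, 36.603). Then |DE| = |E − D| = 46.378.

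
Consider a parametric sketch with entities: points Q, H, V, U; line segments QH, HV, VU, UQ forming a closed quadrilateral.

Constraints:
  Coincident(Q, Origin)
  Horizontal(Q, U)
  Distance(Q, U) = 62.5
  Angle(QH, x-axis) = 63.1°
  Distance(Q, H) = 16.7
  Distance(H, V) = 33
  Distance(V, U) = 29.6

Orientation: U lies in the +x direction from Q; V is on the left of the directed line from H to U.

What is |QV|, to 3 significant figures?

44.7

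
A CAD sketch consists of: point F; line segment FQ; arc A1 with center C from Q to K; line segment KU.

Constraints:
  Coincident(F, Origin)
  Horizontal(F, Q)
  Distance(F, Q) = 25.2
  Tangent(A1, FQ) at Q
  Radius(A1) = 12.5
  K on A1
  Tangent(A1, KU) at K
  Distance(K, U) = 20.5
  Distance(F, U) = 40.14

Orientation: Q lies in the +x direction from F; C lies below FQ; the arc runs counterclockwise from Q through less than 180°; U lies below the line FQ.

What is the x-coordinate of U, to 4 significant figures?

18.58

Checks: |CK| = 12.50 ✓; ∠(CK, KU) = 90.00° ✓; |KU| = 20.50 ✓; |FU| = 40.14 ✓.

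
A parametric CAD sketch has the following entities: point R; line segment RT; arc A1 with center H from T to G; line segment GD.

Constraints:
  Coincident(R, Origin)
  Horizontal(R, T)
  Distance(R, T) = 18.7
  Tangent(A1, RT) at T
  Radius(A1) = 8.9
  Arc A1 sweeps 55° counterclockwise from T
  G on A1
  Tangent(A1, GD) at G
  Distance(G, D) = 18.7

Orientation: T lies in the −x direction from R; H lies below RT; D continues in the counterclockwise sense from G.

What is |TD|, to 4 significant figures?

26.27

On A1, T sits at bearing 90° from H; a 55° counterclockwise sweep puts G at bearing 145°, so G = H + 8.9·(cos 145°, sin 145°) = (-25.99, -3.795). Tangency of A1 to GD means the radius HG is perpendicular to GD, so GD runs along (−sin 145°, cos 145°); with |GD| = 18.7, D = (-36.72, -19.11). Then |TD| = |D − T| = 26.27.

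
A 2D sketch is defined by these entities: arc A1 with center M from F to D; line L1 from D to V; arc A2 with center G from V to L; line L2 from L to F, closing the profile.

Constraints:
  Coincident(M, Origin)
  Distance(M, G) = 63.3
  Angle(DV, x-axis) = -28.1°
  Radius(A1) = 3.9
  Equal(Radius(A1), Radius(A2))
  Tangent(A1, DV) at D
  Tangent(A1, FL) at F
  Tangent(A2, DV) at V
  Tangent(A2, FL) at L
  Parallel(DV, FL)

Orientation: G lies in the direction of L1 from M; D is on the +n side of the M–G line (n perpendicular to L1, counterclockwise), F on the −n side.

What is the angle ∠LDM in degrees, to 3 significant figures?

83.0°

The slot axis is L1's direction at -28.1°, so u = (cos -28.1°, sin -28.1°) = (0.882, -0.471) and n = (−sin -28.1°, cos -28.1°) = (0.471, 0.882). M is at the origin and G lies 63.3 along u from M, so G = 63.3·u = (55.8, -29.8). Tangency of A1 to both parallel lines with radius 3.9 puts D and F at M ± 3.9·n: D = (1.84, 3.44), F = (-1.84, -3.44). Equal radii place V and L the same way about G: V = G + 3.9·n = (57.7, -26.4), L = G − 3.9·n = (54.0, -33.3). Then cos ∠LDM = DL·DM / (|DL||DM|), giving 83.0°.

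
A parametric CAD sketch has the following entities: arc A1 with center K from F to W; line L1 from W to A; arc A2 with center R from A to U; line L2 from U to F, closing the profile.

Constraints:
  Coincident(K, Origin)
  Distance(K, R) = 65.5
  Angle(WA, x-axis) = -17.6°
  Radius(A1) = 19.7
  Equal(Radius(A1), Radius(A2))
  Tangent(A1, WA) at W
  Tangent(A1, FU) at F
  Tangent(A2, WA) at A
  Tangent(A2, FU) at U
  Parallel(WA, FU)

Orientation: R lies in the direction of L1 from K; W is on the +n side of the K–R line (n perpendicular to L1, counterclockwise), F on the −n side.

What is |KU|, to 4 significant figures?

68.40

Tangency of A1 to both parallel lines with radius 19.7 puts W and F at K ± 19.7·n: W = (5.957, 18.78), F = (-5.957, -18.78). Equal radii place A and U the same way about R: A = R + 19.7·n = (68.39, -1.027), U = R − 19.7·n = (56.48, -38.58). Then |KU| = |U − K| = 68.40.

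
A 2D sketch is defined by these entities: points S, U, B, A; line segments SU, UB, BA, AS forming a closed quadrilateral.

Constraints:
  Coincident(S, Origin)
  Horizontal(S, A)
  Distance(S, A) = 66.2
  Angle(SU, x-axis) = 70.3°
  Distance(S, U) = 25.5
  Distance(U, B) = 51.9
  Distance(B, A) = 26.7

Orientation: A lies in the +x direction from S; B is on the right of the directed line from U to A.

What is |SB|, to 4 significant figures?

45.91

Checks: |UB| = 51.90 ✓; |BA| = 26.70 ✓.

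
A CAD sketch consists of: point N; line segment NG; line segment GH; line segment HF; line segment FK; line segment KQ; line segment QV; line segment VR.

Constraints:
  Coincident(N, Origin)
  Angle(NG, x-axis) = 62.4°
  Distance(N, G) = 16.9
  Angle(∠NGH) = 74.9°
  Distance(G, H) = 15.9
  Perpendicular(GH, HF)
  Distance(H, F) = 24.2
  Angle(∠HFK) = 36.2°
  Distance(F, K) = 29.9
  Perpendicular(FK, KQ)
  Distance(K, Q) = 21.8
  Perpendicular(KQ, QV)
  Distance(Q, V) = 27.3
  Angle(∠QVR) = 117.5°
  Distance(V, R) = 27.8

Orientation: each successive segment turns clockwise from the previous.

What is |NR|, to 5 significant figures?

23.455

N is at the origin; NG runs at 62.4° with length 16.9, so G = (7.8297, 14.977). ∠NGH = 74.9° gives GH at -42.700° from the x-axis; with |GH| = 15.9, H = (19.515, 4.1941). GH ⟂ HF, so HF runs at -132.70°; with |HF| = 24.2, F = (3.1034, -13.591). ∠HFK = 36.2° gives FK at 83.500° from the x-axis; with |FK| = 29.9, K = (6.4882, 16.117). FK is perpendicular to KQ, so KQ runs at -6.5000°; with |KQ| = 21.8, Q = (28.148, 13.649). KQ is perpendicular to QV, so QV runs at -96.500°; with |QV| = 27.3, V = (25.058, -13.475). ∠QVR = 117.5° gives VR at -159.00° from the x-axis; with |VR| = 27.8, R = (-0.89596, -23.438). Then |NR| = |R − N| = 23.455.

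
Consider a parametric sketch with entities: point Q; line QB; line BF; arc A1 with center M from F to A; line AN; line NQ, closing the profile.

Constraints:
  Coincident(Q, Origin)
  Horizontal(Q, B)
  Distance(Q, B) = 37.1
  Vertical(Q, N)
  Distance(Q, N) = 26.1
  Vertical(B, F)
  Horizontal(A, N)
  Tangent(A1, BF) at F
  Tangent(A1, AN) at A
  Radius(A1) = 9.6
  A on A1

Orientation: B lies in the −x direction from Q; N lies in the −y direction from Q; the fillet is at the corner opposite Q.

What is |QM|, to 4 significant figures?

32.07

QN is vertical with |QN| = 26.1 and N on the −y side, so N = (0.000, -26.10). The virtual corner opposite Q is at (-37.10, -26.10). A1 meets BF tangentially, so MF is at right angles to BF and the tangent condition forces MA to be normal to AN, with radius 9.6, so the center M sits 9.6 in from both sides at M = (-27.50, -16.50). Then |QM| = |M − Q| = 32.07.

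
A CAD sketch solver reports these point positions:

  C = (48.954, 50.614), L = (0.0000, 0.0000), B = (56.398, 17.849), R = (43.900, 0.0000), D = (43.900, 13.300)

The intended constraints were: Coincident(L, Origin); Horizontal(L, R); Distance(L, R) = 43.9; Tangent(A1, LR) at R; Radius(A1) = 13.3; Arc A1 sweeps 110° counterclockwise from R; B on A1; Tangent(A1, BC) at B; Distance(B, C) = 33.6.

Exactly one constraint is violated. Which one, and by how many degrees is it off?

Tangent(A1, BC) at B — off by 7.20°.

L = (0.00, 0.00) ✓; L.y = 0.00, R.y = 0.00 ✓; |LR| = 43.90 ✓; ∠(DR, RL) = 90.00° ✓; |DR| = 13.30 ✓; bearing(D→B) − bearing(D→R) = 110.0° ✓; |DB| = 13.30 ✓; ∠(DB, BC) = 97.20° ✗; |BC| = 33.60 ✓.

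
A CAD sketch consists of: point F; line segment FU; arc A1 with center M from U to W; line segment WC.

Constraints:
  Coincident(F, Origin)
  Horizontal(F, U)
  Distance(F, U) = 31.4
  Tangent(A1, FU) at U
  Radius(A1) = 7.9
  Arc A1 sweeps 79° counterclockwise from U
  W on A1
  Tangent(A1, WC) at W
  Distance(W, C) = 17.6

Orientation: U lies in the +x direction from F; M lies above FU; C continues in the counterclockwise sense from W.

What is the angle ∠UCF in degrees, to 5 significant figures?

35.742°

F is at the origin; F and U share the same y with |FU| = 31.4 and U on the +x side, so U = (31.400, 0.0000). Tangency of A1 to FU means the radius MU is perpendicular to FU, so M = U + (0, 7.9) = (31.400, 7.9000). On A1, U sits at bearing -90° from M; a 79° counterclockwise sweep puts W at bearing -11°, so W = M + 7.9·(cos -11°, sin -11°) = (39.155, 6.3926). The tangent condition forces MW to be normal to WC, so WC runs along (−sin -11°, cos -11°); with |WC| = 17.6, C = (42.513, 23.669). Then cos ∠UCF = CU·CF / (|CU||CF|), giving 35.742°.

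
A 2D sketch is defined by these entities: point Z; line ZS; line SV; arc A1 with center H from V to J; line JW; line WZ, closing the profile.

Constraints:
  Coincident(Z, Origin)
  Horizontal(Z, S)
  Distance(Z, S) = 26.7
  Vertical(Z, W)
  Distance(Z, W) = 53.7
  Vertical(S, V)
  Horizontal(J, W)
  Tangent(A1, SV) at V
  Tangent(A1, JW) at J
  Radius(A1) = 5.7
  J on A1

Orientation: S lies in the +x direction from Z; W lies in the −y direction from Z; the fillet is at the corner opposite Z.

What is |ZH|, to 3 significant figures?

52.4

Z is at the origin; ZS is horizontal with |ZS| = 26.7 and S on the +x side, so S = (26.7, 0.00). Z and W share the same x with |ZW| = 53.7 and W on the −y side, so W = (0.00, -53.7). The virtual corner opposite Z is at (26.7, -53.7). Since A1 is tangent to SV there, HV ⟂ SV and since A1 is tangent to JW there, HJ ⟂ JW, with radius 5.7, so the center H sits 5.7 in from both sides at H = (21.0, -48.0). Then |ZH| = |H − Z| = 52.4.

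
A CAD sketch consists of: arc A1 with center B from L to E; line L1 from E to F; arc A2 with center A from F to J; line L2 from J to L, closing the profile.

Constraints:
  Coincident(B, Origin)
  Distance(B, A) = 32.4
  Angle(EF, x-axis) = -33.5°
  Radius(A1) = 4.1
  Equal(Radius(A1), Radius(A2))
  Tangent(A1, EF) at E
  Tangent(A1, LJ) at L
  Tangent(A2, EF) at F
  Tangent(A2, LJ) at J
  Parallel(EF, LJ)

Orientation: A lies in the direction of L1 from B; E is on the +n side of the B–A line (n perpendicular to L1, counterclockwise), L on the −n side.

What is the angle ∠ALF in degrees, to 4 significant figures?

6.990°

The slot axis is L1's direction at -33.5°, so u = (cos -33.5°, sin -33.5°) = (0.8339, -0.5519) and n = (−sin -33.5°, cos -33.5°) = (0.5519, 0.8339). B is at the origin and A lies 32.4 along u from B, so A = 32.4·u = (27.02, -17.88). Tangency of A1 to both parallel lines with radius 4.1 puts E and L at B ± 4.1·n: E = (2.263, 3.419), L = (-2.263, -3.419). Equal radii place F and J the same way about A: F = A + 4.1·n = (29.28, -14.46), J = A − 4.1·n = (24.75, -21.30). Then cos ∠ALF = LA·LF / (|LA||LF|), giving 6.990°.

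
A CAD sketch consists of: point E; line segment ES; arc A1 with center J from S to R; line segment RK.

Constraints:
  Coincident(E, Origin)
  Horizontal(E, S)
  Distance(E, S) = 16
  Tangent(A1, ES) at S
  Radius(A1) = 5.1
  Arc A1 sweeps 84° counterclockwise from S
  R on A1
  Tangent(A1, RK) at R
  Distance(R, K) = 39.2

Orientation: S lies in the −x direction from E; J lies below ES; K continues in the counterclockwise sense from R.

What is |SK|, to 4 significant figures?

44.51

E is at the origin; ES is horizontal with |ES| = 16.0 and S on the −x side, so S = (-16.00, 0.000). Since A1 is tangent to ES there, JS ⟂ ES, so J = S + (0, -5.1) = (-16.00, -5.100). On A1, S sits at bearing 90° from J; an 84° counterclockwise sweep puts R at bearing 174°, so R = J + 5.1·(cos 174°, sin 174°) = (-21.07, -4.567). A1 meets RK tangentially, so JR is at right angles to RK, so RK runs along (−sin 174°, cos 174°); with |RK| = 39.2, K = (-25.17, -43.55). Then |SK| = |K − S| = 44.51.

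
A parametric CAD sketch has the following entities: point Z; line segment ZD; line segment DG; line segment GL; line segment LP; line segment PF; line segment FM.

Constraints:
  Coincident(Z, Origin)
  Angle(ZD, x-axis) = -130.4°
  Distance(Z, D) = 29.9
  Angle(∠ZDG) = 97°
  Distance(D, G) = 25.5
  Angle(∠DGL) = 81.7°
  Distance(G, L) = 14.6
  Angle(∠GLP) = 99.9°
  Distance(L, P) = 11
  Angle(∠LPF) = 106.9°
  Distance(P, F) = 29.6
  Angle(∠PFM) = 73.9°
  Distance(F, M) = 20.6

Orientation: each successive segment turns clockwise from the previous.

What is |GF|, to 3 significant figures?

26.1

Z is at the origin; ZD runs at -130.4° with length 29.9, so D = (-19.4, -22.8). ∠ZDG = 97.0° gives DG at 147° from the x-axis; with |DG| = 25.5, G = (-40.7, -8.73). ∠DGL = 81.7° gives GL at 48.3° from the x-axis; with |GL| = 14.6, L = (-31.0, 2.17). ∠GLP = 99.9° gives LP at -31.8° from the x-axis; with |LP| = 11.0, P = (-21.6, -3.63). ∠LPF = 106.9° gives PF at -105° from the x-axis; with |PF| = 29.6, F = (-29.2, -32.2). Then |GF| = |F − G| = 26.1.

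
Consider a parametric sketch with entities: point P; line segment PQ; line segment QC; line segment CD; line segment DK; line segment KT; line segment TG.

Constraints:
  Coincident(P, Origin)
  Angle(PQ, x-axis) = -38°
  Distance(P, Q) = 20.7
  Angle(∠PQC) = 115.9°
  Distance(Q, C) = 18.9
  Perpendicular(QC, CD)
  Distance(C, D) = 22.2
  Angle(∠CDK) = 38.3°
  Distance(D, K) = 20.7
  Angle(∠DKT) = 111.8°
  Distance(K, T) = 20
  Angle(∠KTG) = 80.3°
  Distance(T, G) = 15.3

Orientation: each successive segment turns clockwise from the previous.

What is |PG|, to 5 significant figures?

42.066

∠DKT = 111.8° gives KT at -42.000° from the x-axis; with |KT| = 20.0, T = (24.079, -30.814). ∠KTG = 80.3° gives TG at -141.70° from the x-axis; with |TG| = 15.3, G = (12.072, -40.297). Then |PG| = |G − P| = 42.066.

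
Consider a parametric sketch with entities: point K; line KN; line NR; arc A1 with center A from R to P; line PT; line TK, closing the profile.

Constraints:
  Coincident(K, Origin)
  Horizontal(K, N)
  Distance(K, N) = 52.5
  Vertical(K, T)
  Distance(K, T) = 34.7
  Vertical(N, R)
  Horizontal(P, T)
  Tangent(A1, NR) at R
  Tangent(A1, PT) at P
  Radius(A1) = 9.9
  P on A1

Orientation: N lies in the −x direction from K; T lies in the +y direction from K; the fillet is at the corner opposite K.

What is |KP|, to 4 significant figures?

54.94

The virtual corner opposite K is at (-52.50, 34.70). Tangency of A1 to NR means the radius AR is perpendicular to NR and the tangent condition forces AP to be normal to PT, with radius 9.9, so the center A sits 9.9 in from both sides at A = (-42.60, 24.80). That places the tangent points at R = (-52.50, 24.80) on NR and P = (-42.60, 34.70) on PT. Then |KP| = |P − K| = 54.94.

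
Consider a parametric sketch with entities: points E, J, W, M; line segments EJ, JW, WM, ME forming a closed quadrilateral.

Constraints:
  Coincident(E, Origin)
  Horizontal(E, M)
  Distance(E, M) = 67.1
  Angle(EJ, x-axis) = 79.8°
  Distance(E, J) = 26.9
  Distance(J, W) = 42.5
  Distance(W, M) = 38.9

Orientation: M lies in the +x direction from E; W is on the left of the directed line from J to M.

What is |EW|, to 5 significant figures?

57.297

E is at the origin; EM is horizontal with |EM| = 67.1 and M in +x, so M = (67.1, 0). EJ runs at 79.8° with |EJ| = 26.9, so J = (4.7636, 26.475). W is determined by |JW| = 42.5 and |WM| = 38.9 together: it lies at the intersection of circle(J, 42.5) and circle(M, 38.9). With |JM| = 67.726, the foot of the radical line on JM is 36.026 from J and the perpendicular offset is √(42.5² − 36.026²) = 22.547. Taking the left-of-JM solution: W = (46.737, 33.144).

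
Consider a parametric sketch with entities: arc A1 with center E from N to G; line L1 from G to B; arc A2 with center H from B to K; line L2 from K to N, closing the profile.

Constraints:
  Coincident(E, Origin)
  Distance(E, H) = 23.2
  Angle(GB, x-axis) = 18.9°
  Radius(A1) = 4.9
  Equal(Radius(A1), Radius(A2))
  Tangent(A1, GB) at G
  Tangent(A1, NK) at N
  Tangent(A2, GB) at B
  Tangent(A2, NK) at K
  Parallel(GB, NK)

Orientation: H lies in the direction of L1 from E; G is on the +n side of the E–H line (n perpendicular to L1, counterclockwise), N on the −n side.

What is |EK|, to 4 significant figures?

23.71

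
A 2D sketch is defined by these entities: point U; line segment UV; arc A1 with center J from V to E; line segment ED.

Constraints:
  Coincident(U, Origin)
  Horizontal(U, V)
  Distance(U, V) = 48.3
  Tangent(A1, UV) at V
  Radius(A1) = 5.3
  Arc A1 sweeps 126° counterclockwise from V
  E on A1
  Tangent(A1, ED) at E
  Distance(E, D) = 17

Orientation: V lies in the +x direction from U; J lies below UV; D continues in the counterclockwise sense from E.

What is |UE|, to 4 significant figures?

44.81

U is at the origin; U and V share the same y with |UV| = 48.3 and V on the +x side, so V = (48.30, 0.000). Since A1 is tangent to UV there, JV ⟂ UV, so J = V + (0, -5.3) = (48.30, -5.300). On A1, V sits at bearing 90° from J; a 126° counterclockwise sweep puts E at bearing 216°, so E = J + 5.3·(cos 216°, sin 216°) = (44.01, -8.415). Then |UE| = |E − U| = 44.81.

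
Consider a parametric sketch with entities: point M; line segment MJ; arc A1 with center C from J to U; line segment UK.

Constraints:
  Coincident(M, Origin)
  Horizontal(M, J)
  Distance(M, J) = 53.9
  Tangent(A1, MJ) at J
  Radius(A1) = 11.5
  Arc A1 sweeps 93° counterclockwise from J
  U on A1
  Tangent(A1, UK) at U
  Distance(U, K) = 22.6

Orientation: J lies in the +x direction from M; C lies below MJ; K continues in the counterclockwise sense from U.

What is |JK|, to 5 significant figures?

36.169

M is at the origin; MJ is horizontal with |MJ| = 53.9 and J on the +x side, so J = (53.900, 0.0000). Tangency of A1 to MJ means the radius CJ is perpendicular to MJ, so C = J + (0, -11.5) = (53.900, -11.500). On A1, J sits at bearing 90° from C; a 93° counterclockwise sweep puts U at bearing 183°, so U = C + 11.5·(cos 183°, sin 183°) = (42.416, -12.102). The tangent condition forces CU to be normal to UK, so UK runs along (−sin 183°, cos 183°); with |UK| = 22.6, K = (43.599, -34.671). Then |JK| = |K − J| = 36.169.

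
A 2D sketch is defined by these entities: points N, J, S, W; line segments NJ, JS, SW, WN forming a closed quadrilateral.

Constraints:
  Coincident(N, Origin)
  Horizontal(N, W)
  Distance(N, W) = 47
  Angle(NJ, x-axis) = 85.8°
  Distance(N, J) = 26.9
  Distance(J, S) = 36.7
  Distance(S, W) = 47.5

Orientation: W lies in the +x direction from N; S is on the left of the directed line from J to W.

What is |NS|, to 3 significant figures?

56.6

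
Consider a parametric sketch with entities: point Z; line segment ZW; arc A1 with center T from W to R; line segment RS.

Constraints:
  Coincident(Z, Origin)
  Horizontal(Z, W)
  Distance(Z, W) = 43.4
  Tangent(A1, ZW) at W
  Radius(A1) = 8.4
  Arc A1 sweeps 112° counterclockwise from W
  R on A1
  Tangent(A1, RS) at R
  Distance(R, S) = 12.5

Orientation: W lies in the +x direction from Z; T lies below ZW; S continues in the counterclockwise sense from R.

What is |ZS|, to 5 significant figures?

46.464

On A1, W sits at bearing 90° from T; a 112° counterclockwise sweep puts R at bearing 202°, so R = T + 8.4·(cos 202°, sin 202°) = (35.612, -11.547). A1 meets RS tangentially, so TR is at right angles to RS, so RS runs along (−sin 202°, cos 202°); with |RS| = 12.5, S = (40.294, -23.136). Then |ZS| = |S − Z| = 46.464.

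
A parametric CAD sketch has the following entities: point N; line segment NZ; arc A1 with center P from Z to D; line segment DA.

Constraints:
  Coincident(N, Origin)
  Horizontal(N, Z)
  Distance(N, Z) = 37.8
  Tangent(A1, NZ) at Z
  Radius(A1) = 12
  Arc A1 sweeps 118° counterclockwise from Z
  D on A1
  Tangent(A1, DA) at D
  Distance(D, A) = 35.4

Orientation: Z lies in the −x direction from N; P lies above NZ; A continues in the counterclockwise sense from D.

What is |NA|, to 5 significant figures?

65.656

On A1, Z sits at bearing -90° from P; a 118° counterclockwise sweep puts D at bearing 28°, so D = P + 12.0·(cos 28°, sin 28°) = (-27.205, 17.634). A1 meets DA tangentially, so PD is at right angles to DA, so DA runs along (−sin 28°, cos 28°); with |DA| = 35.4, A = (-43.824, 48.890). Then |NA| = |A − N| = 65.656.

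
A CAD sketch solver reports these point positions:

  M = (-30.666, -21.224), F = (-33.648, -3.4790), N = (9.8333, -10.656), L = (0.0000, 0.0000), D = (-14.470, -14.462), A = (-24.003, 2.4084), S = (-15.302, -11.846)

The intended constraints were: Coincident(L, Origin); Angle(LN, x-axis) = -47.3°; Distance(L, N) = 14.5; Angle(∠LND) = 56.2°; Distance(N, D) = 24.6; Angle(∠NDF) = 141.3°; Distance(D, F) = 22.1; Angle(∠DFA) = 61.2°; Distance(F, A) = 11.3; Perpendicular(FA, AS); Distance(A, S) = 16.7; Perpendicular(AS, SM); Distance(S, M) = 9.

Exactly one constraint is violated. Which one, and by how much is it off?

Distance(S, M) = 9 — off by 9.00.

L = (0.00, 0.00) ✓; LN at -47.30° ✓; |LN| = 14.50 ✓; ∠LND = 56.20° ✓; |ND| = 24.60 ✓; ∠NDF = 141.3° ✓; |DF| = 22.10 ✓; ∠DFA = 61.20° ✓; |FA| = 11.30 ✓; ∠(FA, AS) = 90.00° ✓; |AS| = 16.70 ✓; ∠(AS, SM) = 90.00° ✓; |SM| = 18.00 ✗.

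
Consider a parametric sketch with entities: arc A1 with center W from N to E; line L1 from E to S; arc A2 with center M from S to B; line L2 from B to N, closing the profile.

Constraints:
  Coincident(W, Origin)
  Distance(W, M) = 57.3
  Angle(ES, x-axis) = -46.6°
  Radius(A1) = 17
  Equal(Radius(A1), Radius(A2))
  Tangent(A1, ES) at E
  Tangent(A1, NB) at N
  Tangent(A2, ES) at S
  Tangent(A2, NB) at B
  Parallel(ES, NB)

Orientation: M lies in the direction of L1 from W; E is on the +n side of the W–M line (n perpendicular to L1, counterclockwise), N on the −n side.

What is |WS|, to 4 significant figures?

59.77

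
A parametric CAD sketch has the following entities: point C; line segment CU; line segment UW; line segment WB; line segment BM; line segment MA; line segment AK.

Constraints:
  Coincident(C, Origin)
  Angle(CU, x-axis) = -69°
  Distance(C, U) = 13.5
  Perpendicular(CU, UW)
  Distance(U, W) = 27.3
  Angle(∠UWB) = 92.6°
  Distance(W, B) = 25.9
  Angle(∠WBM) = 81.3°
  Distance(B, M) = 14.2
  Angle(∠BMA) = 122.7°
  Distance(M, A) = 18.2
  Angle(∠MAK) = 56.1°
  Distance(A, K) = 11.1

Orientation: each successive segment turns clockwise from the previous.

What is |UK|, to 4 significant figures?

19.66

∠BMA = 122.7° gives MA at -42.40° from the x-axis; with |MA| = 18.2, A = (-3.855, -7.274). ∠MAK = 56.1° gives AK at -166.3° from the x-axis; with |AK| = 11.1, K = (-14.64, -9.903). Then |UK| = |K − U| = 19.66.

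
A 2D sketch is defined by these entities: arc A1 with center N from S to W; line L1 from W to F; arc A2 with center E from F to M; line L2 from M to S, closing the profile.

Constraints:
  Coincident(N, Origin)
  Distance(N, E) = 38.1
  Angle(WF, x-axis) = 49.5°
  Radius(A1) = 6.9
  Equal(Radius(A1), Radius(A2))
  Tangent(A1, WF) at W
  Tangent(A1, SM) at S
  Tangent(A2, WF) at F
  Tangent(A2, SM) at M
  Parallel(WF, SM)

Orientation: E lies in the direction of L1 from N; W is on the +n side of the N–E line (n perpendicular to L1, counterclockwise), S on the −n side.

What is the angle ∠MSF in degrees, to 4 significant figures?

19.91°

Tangency of A1 to both parallel lines with radius 6.9 puts W and S at N ± 6.9·n: W = (-5.247, 4.481), S = (5.247, -4.481). Equal radii place F and M the same way about E: F = E + 6.9·n = (19.50, 33.45), M = E − 6.9·n = (29.99, 24.49). Then cos ∠MSF = SM·SF / (|SM||SF|), giving 19.91°.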